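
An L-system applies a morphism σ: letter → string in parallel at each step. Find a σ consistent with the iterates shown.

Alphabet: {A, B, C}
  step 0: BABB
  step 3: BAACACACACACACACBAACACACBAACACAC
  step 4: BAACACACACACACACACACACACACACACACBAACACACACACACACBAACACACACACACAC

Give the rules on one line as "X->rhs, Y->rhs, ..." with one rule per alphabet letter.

  step 3 ⇒ step 4: BAACACACACACACACBAACACACBAACACAC ⇒ BA·AC·AC·AC·AC·AC·AC·AC·AC·AC·AC·AC·AC·AC·AC·AC·BA·AC·AC·AC·AC·AC·AC·AC·BA·AC·AC·AC·AC·AC·AC·AC
    A ↦ AC
    B ↦ BA
    C ↦ AC

A->AC, B->BA, C->AC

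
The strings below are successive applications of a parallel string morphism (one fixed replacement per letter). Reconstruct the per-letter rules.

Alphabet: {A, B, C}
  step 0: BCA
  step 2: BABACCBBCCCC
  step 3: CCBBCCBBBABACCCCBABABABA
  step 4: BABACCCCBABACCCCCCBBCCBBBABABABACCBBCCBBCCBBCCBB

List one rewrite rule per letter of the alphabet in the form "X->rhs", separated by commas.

A->BB, B->CC, C->BA

  step 3 ⇒ step 4: CCBBCCBBBABACCCCBABABABA ⇒ BA·BA·CC·CC·BA·BA·CC·CC·CC·BB·CC·BB·BA·BA·BA·BA·CC·BB·CC·BB·CC·BB·CC·BB
    A ↦ BB
    B ↦ CC
    C ↦ BA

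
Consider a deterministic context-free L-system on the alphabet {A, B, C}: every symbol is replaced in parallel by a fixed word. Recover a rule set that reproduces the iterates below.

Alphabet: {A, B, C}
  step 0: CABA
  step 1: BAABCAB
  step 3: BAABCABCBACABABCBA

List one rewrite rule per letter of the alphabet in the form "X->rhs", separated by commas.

A->AB, B->C, C->BA

  step 0 ⇒ step 1: CABA ⇒ BA·AB·C·AB
    A ↦ AB
    B ↦ C
    C ↦ BA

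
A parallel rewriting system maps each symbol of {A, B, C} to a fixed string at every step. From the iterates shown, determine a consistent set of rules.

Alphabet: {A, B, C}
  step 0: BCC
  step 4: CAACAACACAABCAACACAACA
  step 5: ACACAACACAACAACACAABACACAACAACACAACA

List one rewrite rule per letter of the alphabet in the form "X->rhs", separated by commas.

  step 4 ⇒ step 5: CAACAACACAABCAACACAACA ⇒ A·CA·CA·A·CA·CA·A·CA·A·CA·CA·AB·A·CA·CA·A·CA·A·CA·CA·A·CA
    A ↦ CA
    B ↦ AB
    C ↦ A

A->CA, B->AB, C->A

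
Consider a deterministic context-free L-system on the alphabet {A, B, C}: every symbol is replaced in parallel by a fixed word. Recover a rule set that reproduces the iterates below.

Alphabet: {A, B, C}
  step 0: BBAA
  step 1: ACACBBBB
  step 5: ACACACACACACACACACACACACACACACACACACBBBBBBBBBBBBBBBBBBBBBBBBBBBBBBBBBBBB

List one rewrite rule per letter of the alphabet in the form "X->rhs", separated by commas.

  step 0 ⇒ step 1: BBAA ⇒ AC·AC·BB·BB
    A ↦ BB
    B ↦ AC
    C ↦ B  (constrained at step 1)

A->BB, B->AC, C->B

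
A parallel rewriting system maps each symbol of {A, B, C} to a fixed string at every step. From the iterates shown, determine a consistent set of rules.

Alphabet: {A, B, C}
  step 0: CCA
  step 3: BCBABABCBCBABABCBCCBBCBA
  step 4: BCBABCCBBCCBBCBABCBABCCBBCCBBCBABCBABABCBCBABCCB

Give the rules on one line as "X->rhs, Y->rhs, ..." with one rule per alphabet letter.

  step 3 ⇒ step 4: BCBABABCBCBABABCBCCBBCBA ⇒ BC·BA·BC·CB·BC·CB·BC·BA·BC·BA·BC·CB·BC·CB·BC·BA·BC·BA·BA·BC·BC·BA·BC·CB
    A ↦ CB
    B ↦ BC
    C ↦ BA

A->CB, B->BC, C->BA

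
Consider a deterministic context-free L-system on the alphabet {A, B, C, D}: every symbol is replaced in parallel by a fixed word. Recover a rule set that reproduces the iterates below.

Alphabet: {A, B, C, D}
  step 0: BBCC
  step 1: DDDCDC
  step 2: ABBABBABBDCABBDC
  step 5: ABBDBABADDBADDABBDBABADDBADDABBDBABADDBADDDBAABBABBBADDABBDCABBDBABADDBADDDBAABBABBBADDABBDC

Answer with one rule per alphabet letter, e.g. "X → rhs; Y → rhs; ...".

  step 1 ⇒ step 2: DDDCDC ⇒ ABB·ABB·ABB·DC·ABB·DC
    C ↦ DC
    D ↦ ABB
    A ↦ BA  (constrained at step 2)
  step 0 ⇒ step 1: BBCC ⇒ D·D·DC·DC
    B ↦ D

A->BA, B->D, C->DC, D->ABB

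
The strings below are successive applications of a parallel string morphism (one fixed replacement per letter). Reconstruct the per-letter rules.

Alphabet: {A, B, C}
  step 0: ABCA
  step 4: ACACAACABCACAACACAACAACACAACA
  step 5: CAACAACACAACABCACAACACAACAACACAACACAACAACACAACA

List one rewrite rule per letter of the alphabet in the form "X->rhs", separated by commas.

A->CA, B->BC, C->A

  step 4 ⇒ step 5: ACACAACABCACAACACAACAACACAACA ⇒ CA·A·CA·A·CA·CA·A·CA·BC·A·CA·A·CA·CA·A·CA·A·CA·CA·A·CA·CA·A·CA·A·CA·CA·A·CA
    A ↦ CA
    B ↦ BC
    C ↦ A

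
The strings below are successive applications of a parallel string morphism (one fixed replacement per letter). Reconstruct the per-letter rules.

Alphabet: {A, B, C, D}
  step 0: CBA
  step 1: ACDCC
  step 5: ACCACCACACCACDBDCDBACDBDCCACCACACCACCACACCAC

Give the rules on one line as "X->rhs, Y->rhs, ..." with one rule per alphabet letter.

A->C, B->DC, C->AC, D->DB

  step 0 ⇒ step 1: CBA ⇒ AC·DC·C
    A ↦ C
    B ↦ DC
    C ↦ AC
    D ↦ DB  (constrained at step 1)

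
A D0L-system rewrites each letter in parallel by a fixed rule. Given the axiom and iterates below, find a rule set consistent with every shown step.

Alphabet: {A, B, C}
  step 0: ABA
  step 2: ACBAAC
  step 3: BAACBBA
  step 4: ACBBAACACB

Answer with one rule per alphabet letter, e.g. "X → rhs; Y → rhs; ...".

A->B, B->AC, C->A

  step 3 ⇒ step 4: BAACBBA ⇒ AC·B·B·A·AC·AC·B
    A ↦ B
    B ↦ AC
    C ↦ A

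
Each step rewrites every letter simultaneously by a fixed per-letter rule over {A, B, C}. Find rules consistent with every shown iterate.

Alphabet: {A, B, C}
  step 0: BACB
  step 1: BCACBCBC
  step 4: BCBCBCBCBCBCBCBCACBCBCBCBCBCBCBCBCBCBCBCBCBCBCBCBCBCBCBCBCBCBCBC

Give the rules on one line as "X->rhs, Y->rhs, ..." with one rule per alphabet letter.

A->AC, B->BC, C->BC

  step 0 ⇒ step 1: BACB ⇒ BC·AC·BC·BC
    A ↦ AC
    B ↦ BC
    C ↦ BC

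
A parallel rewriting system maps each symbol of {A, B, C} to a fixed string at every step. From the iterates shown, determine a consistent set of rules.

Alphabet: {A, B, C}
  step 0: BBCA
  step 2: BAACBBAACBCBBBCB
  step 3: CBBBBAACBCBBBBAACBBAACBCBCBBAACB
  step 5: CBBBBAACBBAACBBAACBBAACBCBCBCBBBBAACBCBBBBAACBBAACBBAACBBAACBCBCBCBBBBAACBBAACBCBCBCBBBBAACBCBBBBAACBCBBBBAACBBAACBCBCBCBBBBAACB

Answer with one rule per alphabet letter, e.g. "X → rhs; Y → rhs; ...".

A->B, B->CB, C->BAA

  step 2 ⇒ step 3: BAACBBAACBCBBBCB ⇒ CB·B·B·BAA·CB·CB·B·B·BAA·CB·BAA·CB·CB·CB·BAA·CB
    A ↦ B
    B ↦ CB
    C ↦ BAA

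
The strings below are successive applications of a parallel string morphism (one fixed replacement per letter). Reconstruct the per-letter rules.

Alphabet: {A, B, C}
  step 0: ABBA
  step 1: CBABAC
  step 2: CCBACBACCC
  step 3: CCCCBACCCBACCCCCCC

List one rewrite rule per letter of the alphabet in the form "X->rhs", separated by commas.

A->C, B->BA, C->CC

  step 2 ⇒ step 3: CCBACBACCC ⇒ CC·CC·BA·C·CC·BA·C·CC·CC·CC
    A ↦ C
    B ↦ BA
    C ↦ CC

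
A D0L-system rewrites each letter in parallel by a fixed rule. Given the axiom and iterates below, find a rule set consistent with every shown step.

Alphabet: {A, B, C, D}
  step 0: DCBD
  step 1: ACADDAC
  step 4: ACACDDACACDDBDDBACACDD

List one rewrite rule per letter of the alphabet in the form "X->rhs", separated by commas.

A->B, B->DD, C->A, D->AC

  step 0 ⇒ step 1: DCBD ⇒ AC·A·DD·AC
    B ↦ DD
    C ↦ A
    D ↦ AC
    A ↦ B  (constrained at step 1)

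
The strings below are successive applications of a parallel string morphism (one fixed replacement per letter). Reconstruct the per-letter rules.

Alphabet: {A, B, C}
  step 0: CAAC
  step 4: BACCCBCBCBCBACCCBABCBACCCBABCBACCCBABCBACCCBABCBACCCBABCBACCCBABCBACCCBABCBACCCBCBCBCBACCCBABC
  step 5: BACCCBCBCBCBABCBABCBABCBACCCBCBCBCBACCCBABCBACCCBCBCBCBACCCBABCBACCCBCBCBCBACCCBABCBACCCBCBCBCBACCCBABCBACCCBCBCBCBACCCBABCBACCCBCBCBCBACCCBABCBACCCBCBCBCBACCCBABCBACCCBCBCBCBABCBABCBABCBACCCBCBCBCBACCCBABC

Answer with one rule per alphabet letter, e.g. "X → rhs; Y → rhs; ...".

A->CCC, B->BA, C->BC

  step 4 ⇒ step 5: BACCCBCBCBCBACCCBABCBACCCBABCBACCCBABCBACCCBABCBACCCBABCBACCCBABCBACCCBABCBACCCBCBCBCBACCCBABC ⇒ BA·CCC·BC·BC·BC·BA·BC·BA·BC·BA·BC·BA·CCC·BC·BC·BC·BA·CCC·BA·BC·BA·CCC·BC·BC·BC·BA·CCC·BA·BC·BA·CCC·BC·BC·BC·BA·CCC·BA·BC·BA·CCC·BC·BC·BC·BA·CCC·BA·BC·BA·CCC·BC·BC·BC·BA·CCC·BA·BC·BA·CCC·BC·BC·BC·BA·CCC·BA·BC·BA·CCC·BC·BC·BC·BA·CCC·BA·BC·BA·CCC·BC·BC·BC·BA·BC·BA·BC·BA·BC·BA·CCC·BC·BC·BC·BA·CCC·BA·BC
    A ↦ CCC
    B ↦ BA
    C ↦ BC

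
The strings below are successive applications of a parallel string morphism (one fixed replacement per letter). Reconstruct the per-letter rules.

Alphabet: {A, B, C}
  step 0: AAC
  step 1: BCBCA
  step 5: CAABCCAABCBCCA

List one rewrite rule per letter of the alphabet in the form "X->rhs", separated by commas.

A->BC, B->C, C->A

  step 0 ⇒ step 1: AAC ⇒ BC·BC·A
    A ↦ BC
    C ↦ A
    B ↦ C  (constrained at step 1)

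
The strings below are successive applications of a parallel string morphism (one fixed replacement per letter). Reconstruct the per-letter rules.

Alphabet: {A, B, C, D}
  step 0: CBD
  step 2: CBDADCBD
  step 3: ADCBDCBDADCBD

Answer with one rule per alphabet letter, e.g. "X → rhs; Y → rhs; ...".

A->C, B->DC, C->A, D->BD

  step 2 ⇒ step 3: CBDADCBD ⇒ A·DC·BD·C·BD·A·DC·BD
    A ↦ C
    B ↦ DC
    C ↦ A
    D ↦ BD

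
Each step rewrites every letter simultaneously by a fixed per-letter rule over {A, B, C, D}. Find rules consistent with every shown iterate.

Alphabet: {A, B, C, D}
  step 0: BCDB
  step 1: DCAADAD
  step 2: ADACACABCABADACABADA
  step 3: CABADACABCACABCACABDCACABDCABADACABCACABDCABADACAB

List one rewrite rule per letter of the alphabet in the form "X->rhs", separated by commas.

A->CAB, B->D, C->CA, D->ADA

  step 2 ⇒ step 3: ADACACABCABADACABADA ⇒ CAB·ADA·CAB·CA·CAB·CA·CAB·D·CA·CAB·D·CAB·ADA·CAB·CA·CAB·D·CAB·ADA·CAB
    A ↦ CAB
    B ↦ D
    C ↦ CA
    D ↦ ADA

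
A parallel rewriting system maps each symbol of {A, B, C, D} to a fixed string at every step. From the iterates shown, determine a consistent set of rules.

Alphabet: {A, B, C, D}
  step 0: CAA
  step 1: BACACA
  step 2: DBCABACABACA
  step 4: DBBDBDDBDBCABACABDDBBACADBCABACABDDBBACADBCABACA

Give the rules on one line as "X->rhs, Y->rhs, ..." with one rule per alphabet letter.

A->CA, B->DB, C->BA, D->BD

  step 1 ⇒ step 2: BACACA ⇒ DB·CA·BA·CA·BA·CA
    A ↦ CA
    B ↦ DB
    C ↦ BA
    D ↦ BD  (constrained at step 2)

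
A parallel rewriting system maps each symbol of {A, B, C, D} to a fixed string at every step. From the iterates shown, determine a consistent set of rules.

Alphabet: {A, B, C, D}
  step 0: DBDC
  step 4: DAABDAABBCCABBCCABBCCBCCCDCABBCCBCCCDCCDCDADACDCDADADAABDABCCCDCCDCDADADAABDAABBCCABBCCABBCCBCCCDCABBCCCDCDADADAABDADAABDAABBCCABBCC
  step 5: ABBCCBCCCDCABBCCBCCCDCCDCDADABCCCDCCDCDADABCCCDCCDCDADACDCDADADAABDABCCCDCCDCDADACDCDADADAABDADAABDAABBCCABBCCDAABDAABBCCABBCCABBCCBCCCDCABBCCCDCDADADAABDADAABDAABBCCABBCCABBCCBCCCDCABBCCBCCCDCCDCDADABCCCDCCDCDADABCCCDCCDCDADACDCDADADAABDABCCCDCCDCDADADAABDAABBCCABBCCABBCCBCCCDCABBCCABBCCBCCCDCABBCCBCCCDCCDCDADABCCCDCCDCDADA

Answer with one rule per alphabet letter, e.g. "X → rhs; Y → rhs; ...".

  step 4 ⇒ step 5: DAABDAABBCCABBCCABBCCBCCCDCABBCCBCCCDCCDCDADACDCDADADAABDABCCCDCCDCDADADAABDAABBCCABBCCABBCCBCCCDCABBCCCDCDADADAABDADAABDAABBCCABBCC ⇒ AB·BCC·BCC·CDC·AB·BCC·BCC·CDC·CDC·DA·DA·BCC·CDC·CDC·DA·DA·BCC·CDC·CDC·DA·DA·CDC·DA·DA·DA·AB·DA·BCC·CDC·CDC·DA·DA·CDC·DA·DA·DA·AB·DA·DA·AB·DA·AB·BCC·AB·BCC·DA·AB·DA·AB·BCC·AB·BCC·AB·BCC·BCC·CDC·AB·BCC·CDC·DA·DA·DA·AB·DA·DA·AB·DA·AB·BCC·AB·BCC·AB·BCC·BCC·CDC·AB·BCC·BCC·CDC·CDC·DA·DA·BCC·CDC·CDC·DA·DA·BCC·CDC·CDC·DA·DA·CDC·DA·DA·DA·AB·DA·BCC·CDC·CDC·DA·DA·DA·AB·DA·AB·BCC·AB·BCC·AB·BCC·BCC·CDC·AB·BCC·AB·BCC·BCC·CDC·AB·BCC·BCC·CDC·CDC·DA·DA·BCC·CDC·CDC·DA·DA
    A ↦ BCC
    B ↦ CDC
    C ↦ DA
    D ↦ AB

A->BCC, B->CDC, C->DA, D->AB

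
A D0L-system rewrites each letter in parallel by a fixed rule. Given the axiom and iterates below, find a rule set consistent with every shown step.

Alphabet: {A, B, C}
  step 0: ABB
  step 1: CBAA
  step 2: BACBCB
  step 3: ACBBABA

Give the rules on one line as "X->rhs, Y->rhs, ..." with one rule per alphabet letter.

A->CB, B->A, C->B

  step 2 ⇒ step 3: BACBCB ⇒ A·CB·B·A·B·A
    A ↦ CB
    B ↦ A
    C ↦ B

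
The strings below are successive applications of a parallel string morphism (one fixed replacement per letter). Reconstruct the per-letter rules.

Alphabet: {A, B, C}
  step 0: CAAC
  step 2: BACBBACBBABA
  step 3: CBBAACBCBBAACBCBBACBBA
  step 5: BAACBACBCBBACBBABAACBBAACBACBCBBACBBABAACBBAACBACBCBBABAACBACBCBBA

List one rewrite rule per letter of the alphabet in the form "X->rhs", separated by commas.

  step 2 ⇒ step 3: BACBBACBBABA ⇒ CB·BA·A·CB·CB·BA·A·CB·CB·BA·CB·BA
    A ↦ BA
    B ↦ CB
    C ↦ A

A->BA, B->CB, C->A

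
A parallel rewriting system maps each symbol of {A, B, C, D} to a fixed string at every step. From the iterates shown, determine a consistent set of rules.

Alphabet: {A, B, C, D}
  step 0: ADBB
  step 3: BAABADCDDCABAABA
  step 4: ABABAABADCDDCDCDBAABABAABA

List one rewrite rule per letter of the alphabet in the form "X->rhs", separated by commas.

  step 3 ⇒ step 4: BAABADCDDCABAABA ⇒ A·BA·BA·A·BA·DC·D·DC·DC·D·BA·A·BA·BA·A·BA
    A ↦ BA
    B ↦ A
    C ↦ D
    D ↦ DC

A->BA, B->A, C->D, D->DC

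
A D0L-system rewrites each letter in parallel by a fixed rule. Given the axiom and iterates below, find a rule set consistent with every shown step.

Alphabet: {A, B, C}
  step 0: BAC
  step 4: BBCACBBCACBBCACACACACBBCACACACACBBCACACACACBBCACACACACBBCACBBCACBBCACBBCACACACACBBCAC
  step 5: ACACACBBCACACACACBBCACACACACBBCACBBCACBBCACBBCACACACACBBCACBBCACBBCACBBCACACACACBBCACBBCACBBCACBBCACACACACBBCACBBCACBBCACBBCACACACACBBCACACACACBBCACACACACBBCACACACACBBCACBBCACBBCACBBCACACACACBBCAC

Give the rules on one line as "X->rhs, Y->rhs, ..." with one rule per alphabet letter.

A->BBC, B->AC, C->AC

  step 4 ⇒ step 5: BBCACBBCACBBCACACACACBBCACACACACBBCACACACACBBCACACACACBBCACBBCACBBCACBBCACACACACBBCAC ⇒ AC·AC·AC·BBC·AC·AC·AC·AC·BBC·AC·AC·AC·AC·BBC·AC·BBC·AC·BBC·AC·BBC·AC·AC·AC·AC·BBC·AC·BBC·AC·BBC·AC·BBC·AC·AC·AC·AC·BBC·AC·BBC·AC·BBC·AC·BBC·AC·AC·AC·AC·BBC·AC·BBC·AC·BBC·AC·BBC·AC·AC·AC·AC·BBC·AC·AC·AC·AC·BBC·AC·AC·AC·AC·BBC·AC·AC·AC·AC·BBC·AC·BBC·AC·BBC·AC·BBC·AC·AC·AC·AC·BBC·AC
    A ↦ BBC
    B ↦ AC
    C ↦ AC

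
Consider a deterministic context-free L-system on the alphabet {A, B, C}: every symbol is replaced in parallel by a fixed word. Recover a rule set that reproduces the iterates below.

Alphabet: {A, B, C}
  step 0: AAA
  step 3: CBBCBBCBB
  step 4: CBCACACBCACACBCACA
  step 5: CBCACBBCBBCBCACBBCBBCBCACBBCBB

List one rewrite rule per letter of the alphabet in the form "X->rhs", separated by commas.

  step 4 ⇒ step 5: CBCACACBCACACBCACA ⇒ CB·CA·CB·B·CB·B·CB·CA·CB·B·CB·B·CB·CA·CB·B·CB·B
    A ↦ B
    B ↦ CA
    C ↦ CB

A->B, B->CA, C->CB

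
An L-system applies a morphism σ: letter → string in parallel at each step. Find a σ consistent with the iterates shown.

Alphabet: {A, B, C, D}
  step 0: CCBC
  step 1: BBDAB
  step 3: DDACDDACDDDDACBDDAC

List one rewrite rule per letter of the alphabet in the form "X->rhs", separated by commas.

A->AC, B->DA, C->B, D->DD

  step 0 ⇒ step 1: CCBC ⇒ B·B·DA·B
    B ↦ DA
    C ↦ B
    A ↦ AC  (constrained at step 1)
    D ↦ DD  (constrained at step 1)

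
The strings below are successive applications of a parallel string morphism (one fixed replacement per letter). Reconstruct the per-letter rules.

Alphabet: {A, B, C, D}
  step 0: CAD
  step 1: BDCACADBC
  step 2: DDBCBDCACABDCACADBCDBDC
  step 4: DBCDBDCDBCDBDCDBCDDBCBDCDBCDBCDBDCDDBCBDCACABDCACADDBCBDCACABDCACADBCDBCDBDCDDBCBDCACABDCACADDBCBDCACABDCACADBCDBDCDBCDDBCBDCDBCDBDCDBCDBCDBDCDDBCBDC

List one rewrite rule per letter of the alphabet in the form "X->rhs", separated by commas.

A->ACA, B->D, C->BDC, D->DBC

  step 1 ⇒ step 2: BDCACADBC ⇒ D·DBC·BDC·ACA·BDC·ACA·DBC·D·BDC
    A ↦ ACA
    B ↦ D
    C ↦ BDC
    D ↦ DBC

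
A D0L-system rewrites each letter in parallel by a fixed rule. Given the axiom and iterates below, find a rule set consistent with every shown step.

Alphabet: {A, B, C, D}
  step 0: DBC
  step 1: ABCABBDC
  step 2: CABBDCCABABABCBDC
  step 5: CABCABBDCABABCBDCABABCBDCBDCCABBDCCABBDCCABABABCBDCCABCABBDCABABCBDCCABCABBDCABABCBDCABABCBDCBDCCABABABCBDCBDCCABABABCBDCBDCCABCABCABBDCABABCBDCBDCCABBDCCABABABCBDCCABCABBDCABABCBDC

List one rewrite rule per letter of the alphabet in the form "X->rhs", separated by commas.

  step 1 ⇒ step 2: ABCABBDC ⇒ C·AB·BDC·C·AB·AB·ABC·BDC
    A ↦ C
    B ↦ AB
    C ↦ BDC
    D ↦ ABC

A->C, B->AB, C->BDC, D->ABC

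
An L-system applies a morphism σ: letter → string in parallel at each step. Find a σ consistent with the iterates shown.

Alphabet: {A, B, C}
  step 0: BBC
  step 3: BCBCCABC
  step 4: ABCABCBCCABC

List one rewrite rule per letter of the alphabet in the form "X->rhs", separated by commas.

A->C, B->A, C->BC

  step 3 ⇒ step 4: BCBCCABC ⇒ A·BC·A·BC·BC·C·A·BC
    A ↦ C
    B ↦ A
    C ↦ BC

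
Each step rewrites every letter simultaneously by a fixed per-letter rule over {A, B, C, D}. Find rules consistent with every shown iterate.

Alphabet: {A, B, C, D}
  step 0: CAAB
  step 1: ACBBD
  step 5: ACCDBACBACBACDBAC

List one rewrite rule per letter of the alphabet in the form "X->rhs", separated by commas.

  step 0 ⇒ step 1: CAAB ⇒ AC·B·B·D
    A ↦ B
    B ↦ D
    C ↦ AC
    D ↦ C  (constrained at step 1)

A->B, B->D, C->AC, D->C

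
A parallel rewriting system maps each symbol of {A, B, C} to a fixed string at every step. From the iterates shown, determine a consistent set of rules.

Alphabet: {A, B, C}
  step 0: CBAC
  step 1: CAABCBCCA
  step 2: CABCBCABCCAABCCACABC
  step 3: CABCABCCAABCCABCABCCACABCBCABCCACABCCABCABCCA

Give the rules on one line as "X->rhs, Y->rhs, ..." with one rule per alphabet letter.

A->BC, B->ABC, C->CA

  step 2 ⇒ step 3: CABCBCABCCAABCCACABC ⇒ CA·BC·ABC·CA·ABC·CA·BC·ABC·CA·CA·BC·BC·ABC·CA·CA·BC·CA·BC·ABC·CA
    A ↦ BC
    B ↦ ABC
    C ↦ CA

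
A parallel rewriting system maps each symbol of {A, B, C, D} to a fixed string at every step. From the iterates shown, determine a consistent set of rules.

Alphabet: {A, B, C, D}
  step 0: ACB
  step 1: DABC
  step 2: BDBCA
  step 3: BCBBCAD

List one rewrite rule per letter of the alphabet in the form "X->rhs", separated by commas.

  step 2 ⇒ step 3: BDBCA ⇒ BC·B·BC·A·D
    A ↦ D
    B ↦ BC
    C ↦ A
    D ↦ B

A->D, B->BC, C->A, D->B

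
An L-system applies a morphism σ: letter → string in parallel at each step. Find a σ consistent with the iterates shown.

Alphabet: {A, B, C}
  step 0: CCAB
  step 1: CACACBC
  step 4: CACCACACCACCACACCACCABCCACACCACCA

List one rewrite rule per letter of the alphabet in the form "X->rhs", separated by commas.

A->C, B->BC, C->CA

  step 0 ⇒ step 1: CCAB ⇒ CA·CA·C·BC
    A ↦ C
    B ↦ BC
    C ↦ CA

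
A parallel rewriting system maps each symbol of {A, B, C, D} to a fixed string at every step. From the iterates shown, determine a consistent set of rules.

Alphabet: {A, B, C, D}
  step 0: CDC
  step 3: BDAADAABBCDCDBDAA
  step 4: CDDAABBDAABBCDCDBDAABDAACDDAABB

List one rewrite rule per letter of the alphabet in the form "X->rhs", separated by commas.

  step 3 ⇒ step 4: BDAADAABBCDCDBDAA ⇒ CD·DAA·B·B·DAA·B·B·CD·CD·B·DAA·B·DAA·CD·DAA·B·B
    A ↦ B
    B ↦ CD
    C ↦ B
    D ↦ DAA

A->B, B->CD, C->B, D->DAA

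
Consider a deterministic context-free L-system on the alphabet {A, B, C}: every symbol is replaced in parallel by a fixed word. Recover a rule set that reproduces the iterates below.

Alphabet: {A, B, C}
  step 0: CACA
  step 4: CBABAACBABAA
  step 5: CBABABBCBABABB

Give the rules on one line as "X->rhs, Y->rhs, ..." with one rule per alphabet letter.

A->B, B->A, C->CB

  step 4 ⇒ step 5: CBABAACBABAA ⇒ CB·A·B·A·B·B·CB·A·B·A·B·B
    A ↦ B
    B ↦ A
    C ↦ CB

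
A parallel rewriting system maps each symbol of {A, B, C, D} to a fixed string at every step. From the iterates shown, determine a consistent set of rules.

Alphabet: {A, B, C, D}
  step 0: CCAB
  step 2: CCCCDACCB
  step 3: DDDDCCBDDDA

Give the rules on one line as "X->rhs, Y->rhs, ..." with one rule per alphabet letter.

A->B, B->DA, C->D, D->CC

  step 2 ⇒ step 3: CCCCDACCB ⇒ D·D·D·D·CC·B·D·D·DA
    A ↦ B
    B ↦ DA
    C ↦ D
    D ↦ CC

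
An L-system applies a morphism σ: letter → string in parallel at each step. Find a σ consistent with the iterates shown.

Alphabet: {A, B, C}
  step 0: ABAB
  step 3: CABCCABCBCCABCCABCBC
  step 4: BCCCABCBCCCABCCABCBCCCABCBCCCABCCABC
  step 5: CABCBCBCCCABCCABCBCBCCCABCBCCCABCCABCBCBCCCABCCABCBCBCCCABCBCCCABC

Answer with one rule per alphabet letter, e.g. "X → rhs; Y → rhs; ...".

A->C, B->CA, C->BC

  step 4 ⇒ step 5: BCCCABCBCCCABCCABCBCCCABCBCCCABCCABC ⇒ CA·BC·BC·BC·C·CA·BC·CA·BC·BC·BC·C·CA·BC·BC·C·CA·BC·CA·BC·BC·BC·C·CA·BC·CA·BC·BC·BC·C·CA·BC·BC·C·CA·BC
    A ↦ C
    B ↦ CA
    C ↦ BC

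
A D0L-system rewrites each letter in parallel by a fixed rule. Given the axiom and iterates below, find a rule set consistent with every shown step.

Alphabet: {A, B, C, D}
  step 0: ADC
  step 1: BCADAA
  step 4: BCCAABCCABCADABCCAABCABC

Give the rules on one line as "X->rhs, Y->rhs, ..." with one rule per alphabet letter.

A->BC, B->C, C->A, D->ADA

  step 0 ⇒ step 1: ADC ⇒ BC·ADA·A
    A ↦ BC
    C ↦ A
    D ↦ ADA
    B ↦ C  (constrained at step 1)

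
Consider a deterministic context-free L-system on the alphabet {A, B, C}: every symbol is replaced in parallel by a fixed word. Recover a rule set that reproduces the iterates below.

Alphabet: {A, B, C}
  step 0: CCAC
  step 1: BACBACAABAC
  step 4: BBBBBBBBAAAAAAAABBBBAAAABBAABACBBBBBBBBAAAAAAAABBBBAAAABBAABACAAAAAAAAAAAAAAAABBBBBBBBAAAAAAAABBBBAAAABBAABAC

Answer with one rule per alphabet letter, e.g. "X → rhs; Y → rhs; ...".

A->AA, B->BB, C->BAC

  step 0 ⇒ step 1: CCAC ⇒ BAC·BAC·AA·BAC
    A ↦ AA
    C ↦ BAC
    B ↦ BB  (constrained at step 1)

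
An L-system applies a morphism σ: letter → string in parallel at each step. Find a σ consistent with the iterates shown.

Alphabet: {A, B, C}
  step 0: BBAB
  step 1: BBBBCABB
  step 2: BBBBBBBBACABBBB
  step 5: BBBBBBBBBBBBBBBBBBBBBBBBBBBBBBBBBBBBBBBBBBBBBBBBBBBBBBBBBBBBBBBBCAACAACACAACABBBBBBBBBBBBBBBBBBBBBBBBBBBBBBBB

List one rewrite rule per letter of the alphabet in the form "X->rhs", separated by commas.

  step 1 ⇒ step 2: BBBBCABB ⇒ BB·BB·BB·BB·A·CA·BB·BB
    A ↦ CA
    B ↦ BB
    C ↦ A

A->CA, B->BB, C->A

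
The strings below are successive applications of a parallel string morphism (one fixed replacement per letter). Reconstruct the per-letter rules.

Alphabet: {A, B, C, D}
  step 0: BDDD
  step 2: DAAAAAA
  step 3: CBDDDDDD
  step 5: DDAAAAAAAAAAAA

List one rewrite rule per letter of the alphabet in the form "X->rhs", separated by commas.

A->D, B->A, C->A, D->CB

  step 2 ⇒ step 3: DAAAAAA ⇒ CB·D·D·D·D·D·D
    A ↦ D
    D ↦ CB
    B ↦ A  (constrained at step 0)
    C ↦ A  (constrained at step 3)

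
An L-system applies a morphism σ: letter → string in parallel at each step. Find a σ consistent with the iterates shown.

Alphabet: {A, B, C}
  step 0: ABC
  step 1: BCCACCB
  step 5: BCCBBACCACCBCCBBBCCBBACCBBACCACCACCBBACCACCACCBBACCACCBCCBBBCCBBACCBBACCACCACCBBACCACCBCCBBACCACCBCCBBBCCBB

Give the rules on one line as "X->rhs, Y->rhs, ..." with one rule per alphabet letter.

A->BCC, B->ACC, C->B

  step 0 ⇒ step 1: ABC ⇒ BCC·ACC·B
    A ↦ BCC
    B ↦ ACC
    C ↦ B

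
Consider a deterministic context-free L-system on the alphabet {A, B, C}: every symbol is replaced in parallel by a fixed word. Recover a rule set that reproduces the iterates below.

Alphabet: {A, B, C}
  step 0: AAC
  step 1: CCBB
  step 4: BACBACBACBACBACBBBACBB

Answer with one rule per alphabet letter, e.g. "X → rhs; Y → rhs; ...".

A->C, B->BA, C->BB

  step 0 ⇒ step 1: AAC ⇒ C·C·BB
    A ↦ C
    C ↦ BB
    B ↦ BA  (constrained at step 1)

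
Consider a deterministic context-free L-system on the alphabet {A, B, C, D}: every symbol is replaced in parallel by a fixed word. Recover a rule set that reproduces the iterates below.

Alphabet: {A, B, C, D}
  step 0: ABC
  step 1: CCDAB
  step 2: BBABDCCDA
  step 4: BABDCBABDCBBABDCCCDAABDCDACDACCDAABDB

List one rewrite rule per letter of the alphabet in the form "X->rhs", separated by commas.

A->C, B->CDA, C->B, D->ABD

  step 1 ⇒ step 2: CCDAB ⇒ B·B·ABD·C·CDA
    A ↦ C
    B ↦ CDA
    C ↦ B
    D ↦ ABD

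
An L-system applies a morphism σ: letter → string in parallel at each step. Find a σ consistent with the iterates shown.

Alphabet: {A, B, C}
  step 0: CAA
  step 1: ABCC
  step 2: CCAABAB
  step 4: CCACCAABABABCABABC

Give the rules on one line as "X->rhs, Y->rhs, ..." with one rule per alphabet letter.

  step 1 ⇒ step 2: ABCC ⇒ C·CA·AB·AB
    A ↦ C
    B ↦ CA
    C ↦ AB

A->C, B->CA, C->AB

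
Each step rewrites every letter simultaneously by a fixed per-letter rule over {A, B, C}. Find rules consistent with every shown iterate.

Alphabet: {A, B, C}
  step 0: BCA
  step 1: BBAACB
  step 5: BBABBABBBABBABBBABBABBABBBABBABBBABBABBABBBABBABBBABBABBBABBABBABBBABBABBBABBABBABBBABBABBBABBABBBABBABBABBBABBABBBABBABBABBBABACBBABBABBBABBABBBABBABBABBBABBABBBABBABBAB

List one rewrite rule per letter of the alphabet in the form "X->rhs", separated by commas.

  step 0 ⇒ step 1: BCA ⇒ BBA·AC·B
    A ↦ B
    B ↦ BBA
    C ↦ AC

A->B, B->BBA, C->AC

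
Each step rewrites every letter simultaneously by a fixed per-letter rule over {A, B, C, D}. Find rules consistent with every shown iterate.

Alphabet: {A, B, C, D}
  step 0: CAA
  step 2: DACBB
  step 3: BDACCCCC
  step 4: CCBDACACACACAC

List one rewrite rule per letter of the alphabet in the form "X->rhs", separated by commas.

  step 3 ⇒ step 4: BDACCCCC ⇒ CC·B·D·AC·AC·AC·AC·AC
    A ↦ D
    B ↦ CC
    C ↦ AC
    D ↦ B

A->D, B->CC, C->AC, D->B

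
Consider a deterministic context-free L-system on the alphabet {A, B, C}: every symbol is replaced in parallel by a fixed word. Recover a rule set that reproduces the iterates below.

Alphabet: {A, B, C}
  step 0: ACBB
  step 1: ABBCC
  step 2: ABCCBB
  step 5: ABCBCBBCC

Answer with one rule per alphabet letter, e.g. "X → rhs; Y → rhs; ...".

  step 1 ⇒ step 2: ABBCC ⇒ AB·C·C·B·B
    A ↦ AB
    B ↦ C
    C ↦ B

A->AB, B->C, C->B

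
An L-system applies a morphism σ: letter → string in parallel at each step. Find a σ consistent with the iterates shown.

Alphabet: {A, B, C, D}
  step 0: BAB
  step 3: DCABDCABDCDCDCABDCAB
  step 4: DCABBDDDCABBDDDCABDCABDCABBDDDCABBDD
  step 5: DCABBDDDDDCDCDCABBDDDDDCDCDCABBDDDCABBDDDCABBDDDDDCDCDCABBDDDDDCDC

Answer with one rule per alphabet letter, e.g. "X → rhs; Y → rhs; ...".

A->B, B->DD, C->AB, D->DC

  step 4 ⇒ step 5: DCABBDDDCABBDDDCABDCABDCABBDDDCABBDD ⇒ DC·AB·B·DD·DD·DC·DC·DC·AB·B·DD·DD·DC·DC·DC·AB·B·DD·DC·AB·B·DD·DC·AB·B·DD·DD·DC·DC·DC·AB·B·DD·DD·DC·DC
    A ↦ B
    B ↦ DD
    C ↦ AB
    D ↦ DC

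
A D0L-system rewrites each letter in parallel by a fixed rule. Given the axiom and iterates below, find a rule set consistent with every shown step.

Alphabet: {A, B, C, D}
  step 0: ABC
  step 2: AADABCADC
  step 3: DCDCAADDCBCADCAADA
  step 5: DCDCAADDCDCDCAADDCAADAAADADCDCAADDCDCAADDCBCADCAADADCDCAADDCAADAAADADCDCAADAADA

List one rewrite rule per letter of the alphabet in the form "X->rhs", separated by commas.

A->DC, B->BC, C->A, D->AAD

  step 2 ⇒ step 3: AADABCADC ⇒ DC·DC·AAD·DC·BC·A·DC·AAD·A
    A ↦ DC
    B ↦ BC
    C ↦ A
    D ↦ AAD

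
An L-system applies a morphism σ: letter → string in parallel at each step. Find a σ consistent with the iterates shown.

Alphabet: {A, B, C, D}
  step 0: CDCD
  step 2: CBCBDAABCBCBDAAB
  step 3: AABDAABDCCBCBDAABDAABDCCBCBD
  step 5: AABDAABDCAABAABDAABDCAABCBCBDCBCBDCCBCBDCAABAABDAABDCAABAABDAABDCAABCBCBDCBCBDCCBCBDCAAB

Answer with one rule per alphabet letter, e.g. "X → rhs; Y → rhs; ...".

A->CB, B->D, C->AAB, D->C

  step 2 ⇒ step 3: CBCBDAABCBCBDAAB ⇒ AAB·D·AAB·D·C·CB·CB·D·AAB·D·AAB·D·C·CB·CB·D
    A ↦ CB
    B ↦ D
    C ↦ AAB
    D ↦ C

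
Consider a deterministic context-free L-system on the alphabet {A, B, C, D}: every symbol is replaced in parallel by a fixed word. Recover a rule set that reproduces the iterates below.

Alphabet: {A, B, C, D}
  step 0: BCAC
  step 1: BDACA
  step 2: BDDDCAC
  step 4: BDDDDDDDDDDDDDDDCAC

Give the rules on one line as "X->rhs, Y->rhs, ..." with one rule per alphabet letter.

A->C, B->BD, C->A, D->DD

  step 1 ⇒ step 2: BDACA ⇒ BD·DD·C·A·C
    A ↦ C
    B ↦ BD
    C ↦ A
    D ↦ DD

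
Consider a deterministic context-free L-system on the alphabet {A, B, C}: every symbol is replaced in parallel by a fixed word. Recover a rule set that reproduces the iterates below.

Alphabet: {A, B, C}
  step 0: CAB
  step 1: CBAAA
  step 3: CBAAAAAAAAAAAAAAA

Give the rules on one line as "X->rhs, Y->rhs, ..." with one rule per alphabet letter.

A->AA, B->A, C->CB

  step 0 ⇒ step 1: CAB ⇒ CB·AA·A
    A ↦ AA
    B ↦ A
    C ↦ CB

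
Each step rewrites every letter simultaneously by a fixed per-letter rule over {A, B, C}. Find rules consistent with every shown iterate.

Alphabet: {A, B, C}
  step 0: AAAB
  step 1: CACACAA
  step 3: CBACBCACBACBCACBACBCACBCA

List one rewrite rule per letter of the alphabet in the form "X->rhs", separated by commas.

A->CA, B->A, C->CB

  step 0 ⇒ step 1: AAAB ⇒ CA·CA·CA·A
    A ↦ CA
    B ↦ A
    C ↦ CB  (constrained at step 1)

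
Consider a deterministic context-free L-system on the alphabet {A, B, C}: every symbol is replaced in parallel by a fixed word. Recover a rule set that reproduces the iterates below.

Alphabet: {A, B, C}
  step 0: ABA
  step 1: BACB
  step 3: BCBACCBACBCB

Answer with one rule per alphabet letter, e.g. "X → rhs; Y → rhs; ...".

A->B, B->AC, C->CB

  step 0 ⇒ step 1: ABA ⇒ B·AC·B
    A ↦ B
    B ↦ AC
    C ↦ CB  (constrained at step 1)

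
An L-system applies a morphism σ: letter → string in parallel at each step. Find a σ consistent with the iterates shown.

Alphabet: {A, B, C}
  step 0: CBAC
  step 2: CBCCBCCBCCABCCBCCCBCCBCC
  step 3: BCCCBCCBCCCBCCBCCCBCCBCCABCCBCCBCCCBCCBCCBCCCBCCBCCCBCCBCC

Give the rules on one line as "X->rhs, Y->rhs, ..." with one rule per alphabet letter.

  step 2 ⇒ step 3: CBCCBCCBCCABCCBCCCBCCBCC ⇒ BCC·C·BCC·BCC·C·BCC·BCC·C·BCC·BCC·ABC·C·BCC·BCC·C·BCC·BCC·BCC·C·BCC·BCC·C·BCC·BCC
    A ↦ ABC
    B ↦ C
    C ↦ BCC

A->ABC, B->C, C->BCC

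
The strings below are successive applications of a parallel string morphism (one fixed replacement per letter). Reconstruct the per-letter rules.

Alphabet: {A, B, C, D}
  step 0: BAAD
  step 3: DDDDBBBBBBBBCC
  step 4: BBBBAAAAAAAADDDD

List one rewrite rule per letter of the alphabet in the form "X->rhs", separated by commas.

A->CC, B->A, C->DD, D->B

  step 3 ⇒ step 4: DDDDBBBBBBBBCC ⇒ B·B·B·B·A·A·A·A·A·A·A·A·DD·DD
    B ↦ A
    C ↦ DD
    D ↦ B
    A ↦ CC  (constrained at step 0)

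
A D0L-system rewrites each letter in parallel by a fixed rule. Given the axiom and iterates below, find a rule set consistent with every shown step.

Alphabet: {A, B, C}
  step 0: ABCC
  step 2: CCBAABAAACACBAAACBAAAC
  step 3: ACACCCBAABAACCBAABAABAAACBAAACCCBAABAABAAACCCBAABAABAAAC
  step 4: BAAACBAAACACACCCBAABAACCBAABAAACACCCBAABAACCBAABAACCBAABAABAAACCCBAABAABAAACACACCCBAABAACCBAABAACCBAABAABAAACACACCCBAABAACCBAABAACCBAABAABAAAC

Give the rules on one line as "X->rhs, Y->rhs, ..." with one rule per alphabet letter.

  step 3 ⇒ step 4: ACACCCBAABAACCBAABAABAAACBAAACCCBAABAABAAACCCBAABAABAAAC ⇒ BAA·AC·BAA·AC·AC·AC·CC·BAA·BAA·CC·BAA·BAA·AC·AC·CC·BAA·BAA·CC·BAA·BAA·CC·BAA·BAA·BAA·AC·CC·BAA·BAA·BAA·AC·AC·AC·CC·BAA·BAA·CC·BAA·BAA·CC·BAA·BAA·BAA·AC·AC·AC·CC·BAA·BAA·CC·BAA·BAA·CC·BAA·BAA·BAA·AC
    A ↦ BAA
    B ↦ CC
    C ↦ AC

A->BAA, B->CC, C->AC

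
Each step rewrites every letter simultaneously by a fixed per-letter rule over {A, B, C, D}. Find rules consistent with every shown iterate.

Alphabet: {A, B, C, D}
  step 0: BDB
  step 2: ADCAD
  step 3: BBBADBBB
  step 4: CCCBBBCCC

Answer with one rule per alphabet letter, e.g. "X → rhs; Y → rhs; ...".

A->BB, B->C, C->AD, D->B

  step 3 ⇒ step 4: BBBADBBB ⇒ C·C·C·BB·B·C·C·C
    A ↦ BB
    B ↦ C
    D ↦ B
  step 2 ⇒ step 3: ADCAD ⇒ BB·B·AD·BB·B
    C ↦ AD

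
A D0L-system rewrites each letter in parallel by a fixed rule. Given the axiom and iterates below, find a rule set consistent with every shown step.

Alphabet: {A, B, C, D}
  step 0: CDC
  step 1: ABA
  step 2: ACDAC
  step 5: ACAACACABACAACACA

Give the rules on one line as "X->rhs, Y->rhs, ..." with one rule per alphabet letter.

A->AC, B->D, C->A, D->B

  step 1 ⇒ step 2: ABA ⇒ AC·D·AC
    A ↦ AC
    B ↦ D
  step 0 ⇒ step 1: CDC ⇒ A·B·A
    C ↦ A
  step 0 ⇒ step 1: CDC ⇒ A·B·A
    D ↦ B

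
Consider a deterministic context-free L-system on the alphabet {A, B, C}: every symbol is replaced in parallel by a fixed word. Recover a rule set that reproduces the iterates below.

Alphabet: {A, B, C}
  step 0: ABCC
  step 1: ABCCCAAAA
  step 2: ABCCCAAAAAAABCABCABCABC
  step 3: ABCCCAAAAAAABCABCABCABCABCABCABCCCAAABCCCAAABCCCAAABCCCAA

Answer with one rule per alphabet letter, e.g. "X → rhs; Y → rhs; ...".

A->ABC, B->CC, C->AA

  step 2 ⇒ step 3: ABCCCAAAAAAABCABCABCABC ⇒ ABC·CC·AA·AA·AA·ABC·ABC·ABC·ABC·ABC·ABC·ABC·CC·AA·ABC·CC·AA·ABC·CC·AA·ABC·CC·AA
    A ↦ ABC
    B ↦ CC
    C ↦ AA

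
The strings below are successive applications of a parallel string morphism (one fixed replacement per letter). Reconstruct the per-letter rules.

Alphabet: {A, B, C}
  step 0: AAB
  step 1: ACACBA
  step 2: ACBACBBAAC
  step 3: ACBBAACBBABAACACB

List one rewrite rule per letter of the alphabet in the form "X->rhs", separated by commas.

A->AC, B->BA, C->B

  step 2 ⇒ step 3: ACBACBBAAC ⇒ AC·B·BA·AC·B·BA·BA·AC·AC·B
    A ↦ AC
    B ↦ BA
    C ↦ B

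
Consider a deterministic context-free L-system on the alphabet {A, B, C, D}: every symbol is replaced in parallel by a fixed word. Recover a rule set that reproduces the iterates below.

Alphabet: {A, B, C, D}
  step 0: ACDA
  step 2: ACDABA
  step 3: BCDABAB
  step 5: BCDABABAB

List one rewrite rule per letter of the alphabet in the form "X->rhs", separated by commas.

A->B, B->A, C->CD, D->A

  step 2 ⇒ step 3: ACDABA ⇒ B·CD·A·B·A·B
    A ↦ B
    B ↦ A
    C ↦ CD
    D ↦ A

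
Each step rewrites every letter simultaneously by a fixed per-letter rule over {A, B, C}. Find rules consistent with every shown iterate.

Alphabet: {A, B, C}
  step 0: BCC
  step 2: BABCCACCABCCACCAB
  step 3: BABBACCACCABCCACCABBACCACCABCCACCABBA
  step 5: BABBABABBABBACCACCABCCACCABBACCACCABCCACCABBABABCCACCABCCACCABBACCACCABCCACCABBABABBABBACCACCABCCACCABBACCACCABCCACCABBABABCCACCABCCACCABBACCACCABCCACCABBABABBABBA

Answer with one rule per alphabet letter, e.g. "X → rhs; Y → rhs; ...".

  step 2 ⇒ step 3: BABCCACCABCCACCAB ⇒ BA·B·BA·CCA·CCA·B·CCA·CCA·B·BA·CCA·CCA·B·CCA·CCA·B·BA
    A ↦ B
    B ↦ BA
    C ↦ CCA

A->B, B->BA, C->CCA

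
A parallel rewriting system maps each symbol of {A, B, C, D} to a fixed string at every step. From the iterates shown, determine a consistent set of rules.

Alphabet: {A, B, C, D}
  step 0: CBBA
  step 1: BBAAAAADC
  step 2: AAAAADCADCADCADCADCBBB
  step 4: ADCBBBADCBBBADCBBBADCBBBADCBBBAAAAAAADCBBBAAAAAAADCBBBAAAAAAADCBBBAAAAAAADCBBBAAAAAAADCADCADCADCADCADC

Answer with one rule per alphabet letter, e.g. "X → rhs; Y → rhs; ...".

  step 1 ⇒ step 2: BBAAAAADC ⇒ AA·AA·ADC·ADC·ADC·ADC·ADC·B·BB
    A ↦ ADC
    B ↦ AA
    C ↦ BB
    D ↦ B

A->ADC, B->AA, C->BB, D->B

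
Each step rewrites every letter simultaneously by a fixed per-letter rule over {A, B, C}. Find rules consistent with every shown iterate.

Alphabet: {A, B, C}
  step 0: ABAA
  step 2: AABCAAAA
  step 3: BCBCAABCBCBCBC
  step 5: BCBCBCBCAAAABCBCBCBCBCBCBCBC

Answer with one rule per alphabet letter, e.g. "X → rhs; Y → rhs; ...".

A->BC, B->A, C->A

  step 2 ⇒ step 3: AABCAAAA ⇒ BC·BC·A·A·BC·BC·BC·BC
    A ↦ BC
    B ↦ A
    C ↦ A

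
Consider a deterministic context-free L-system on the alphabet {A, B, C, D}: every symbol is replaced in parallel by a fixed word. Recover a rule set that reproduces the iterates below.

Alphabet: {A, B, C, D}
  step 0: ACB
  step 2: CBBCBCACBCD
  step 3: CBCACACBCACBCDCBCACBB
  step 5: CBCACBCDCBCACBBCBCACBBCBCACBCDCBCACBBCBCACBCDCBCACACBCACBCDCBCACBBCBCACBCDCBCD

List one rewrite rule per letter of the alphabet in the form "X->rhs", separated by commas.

  step 2 ⇒ step 3: CBBCBCACBCD ⇒ CB·CA·CA·CB·CA·CB·CD·CB·CA·CB·B
    A ↦ CD
    B ↦ CA
    C ↦ CB
    D ↦ B

A->CD, B->CA, C->CB, D->B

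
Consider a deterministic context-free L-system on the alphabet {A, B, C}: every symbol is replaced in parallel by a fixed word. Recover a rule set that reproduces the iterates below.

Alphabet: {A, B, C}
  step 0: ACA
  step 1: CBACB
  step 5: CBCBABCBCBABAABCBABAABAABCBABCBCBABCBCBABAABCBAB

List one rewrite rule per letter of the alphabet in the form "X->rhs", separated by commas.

A->CB, B->AB, C->A

  step 0 ⇒ step 1: ACA ⇒ CB·A·CB
    A ↦ CB
    C ↦ A
    B ↦ AB  (constrained at step 1)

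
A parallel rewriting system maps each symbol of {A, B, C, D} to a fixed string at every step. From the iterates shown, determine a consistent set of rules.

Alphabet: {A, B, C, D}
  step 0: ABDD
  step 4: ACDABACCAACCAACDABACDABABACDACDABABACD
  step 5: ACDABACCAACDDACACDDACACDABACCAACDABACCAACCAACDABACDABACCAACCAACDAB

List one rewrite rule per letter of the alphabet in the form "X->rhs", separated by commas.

A->AC, B->CA, C->D, D->AB

  step 4 ⇒ step 5: ACDABACCAACCAACDABACDABABACDACDABABACD ⇒ AC·D·AB·AC·CA·AC·D·D·AC·AC·D·D·AC·AC·D·AB·AC·CA·AC·D·AB·AC·CA·AC·CA·AC·D·AB·AC·D·AB·AC·CA·AC·CA·AC·D·AB
    A ↦ AC
    B ↦ CA
    C ↦ D
    D ↦ AB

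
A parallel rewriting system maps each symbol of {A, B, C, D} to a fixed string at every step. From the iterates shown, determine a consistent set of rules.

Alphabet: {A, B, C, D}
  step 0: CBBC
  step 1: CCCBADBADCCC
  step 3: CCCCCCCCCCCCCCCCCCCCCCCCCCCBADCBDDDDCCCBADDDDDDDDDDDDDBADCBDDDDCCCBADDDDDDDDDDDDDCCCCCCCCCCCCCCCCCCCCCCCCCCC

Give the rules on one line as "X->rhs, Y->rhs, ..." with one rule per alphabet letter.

  step 0 ⇒ step 1: CBBC ⇒ CCC·BAD·BAD·CCC
    B ↦ BAD
    C ↦ CCC
    A ↦ CBD  (constrained at step 1)
    D ↦ DDD  (constrained at step 1)

A->CBD, B->BAD, C->CCC, D->DDD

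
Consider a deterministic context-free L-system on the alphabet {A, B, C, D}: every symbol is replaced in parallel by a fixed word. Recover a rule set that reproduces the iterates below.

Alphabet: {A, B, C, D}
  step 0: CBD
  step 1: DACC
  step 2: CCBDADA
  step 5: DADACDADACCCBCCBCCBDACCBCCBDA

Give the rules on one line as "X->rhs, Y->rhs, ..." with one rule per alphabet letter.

A->CB, B->C, C->DA, D->C

  step 1 ⇒ step 2: DACC ⇒ C·CB·DA·DA
    A ↦ CB
    C ↦ DA
    D ↦ C
  step 0 ⇒ step 1: CBD ⇒ DA·C·C
    B ↦ C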